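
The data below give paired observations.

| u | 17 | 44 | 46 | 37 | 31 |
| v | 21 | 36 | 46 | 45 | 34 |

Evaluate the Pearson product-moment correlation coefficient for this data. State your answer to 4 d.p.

n = 5, Σu = 175, Σv = 182, Σu² = 6671, Σv² = 7034, Σuv = 6776
nΣuv − ΣuΣv = 33880 − 31850 = 2030
nΣu² − (Σu)² = 33355 − 30625 = 2730; nΣv² − (Σv)² = 35170 − 33124 = 2046
r = 2030 / √(2730 × 2046) = 2030 / 2363.3832 ≈ 0.8589

0.8589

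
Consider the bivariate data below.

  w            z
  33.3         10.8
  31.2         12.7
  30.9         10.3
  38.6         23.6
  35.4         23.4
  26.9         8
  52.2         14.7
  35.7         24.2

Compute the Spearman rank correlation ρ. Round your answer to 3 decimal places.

0.810

Rank w: 4, 3, 2, 7, 5, 1, 8, 6
Rank z: 3, 4, 2, 7, 6, 1, 5, 8
d = rank(w) − rank(z): 1, -1, 0, 0, -1, 0, 3, -2; Σd² = 16
ρ = 1 − 6Σd² / [n(n²−1)] = 1 − 6×16 / (8×63) = 1 − 96/504 ≈ 0.810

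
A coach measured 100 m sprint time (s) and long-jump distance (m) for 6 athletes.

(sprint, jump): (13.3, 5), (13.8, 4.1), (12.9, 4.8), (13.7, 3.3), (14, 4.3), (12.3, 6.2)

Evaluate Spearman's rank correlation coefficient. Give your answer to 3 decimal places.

Rank sprint: 3, 5, 2, 4, 6, 1
Rank jump: 5, 2, 4, 1, 3, 6
d = rank(sprint) − rank(jump): -2, 3, -2, 3, 3, -5; Σd² = 60
ρ = 1 − 6Σd² / [n(n²−1)] = 1 − 6×60 / (6×35) = 1 − 360/210 ≈ -0.714

-0.714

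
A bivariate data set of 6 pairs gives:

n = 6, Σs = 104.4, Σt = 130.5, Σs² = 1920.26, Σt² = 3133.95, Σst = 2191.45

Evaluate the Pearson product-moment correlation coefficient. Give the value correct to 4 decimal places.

r = (nΣst − ΣsΣt) / √[(nΣs² − (Σs)²)(nΣt² − (Σt)²)]
Numerator: 6×2191.45 − 104.4×130.5 = -475.5
Denominator: √[(11521.56 − 10899.36)(18803.7 − 17030.25)] = √[622.2 × 1773.45] = 1050.4478
r = -475.5 / 1050.4478 ≈ -0.4527

-0.4527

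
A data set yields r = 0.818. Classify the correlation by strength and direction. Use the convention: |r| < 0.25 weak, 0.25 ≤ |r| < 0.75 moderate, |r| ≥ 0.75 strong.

r = 0.818 > 0 so the relationship is positive.
|r| = 0.818, which falls in the strong range.

strong positive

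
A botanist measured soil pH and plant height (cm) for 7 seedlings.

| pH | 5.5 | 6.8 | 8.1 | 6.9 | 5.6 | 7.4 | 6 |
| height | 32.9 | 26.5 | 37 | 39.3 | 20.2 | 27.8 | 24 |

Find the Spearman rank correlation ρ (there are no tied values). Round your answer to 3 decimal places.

Rank pH: 1, 4, 7, 5, 2, 6, 3
Rank height: 5, 3, 6, 7, 1, 4, 2
d = rank(pH) − rank(height): -4, 1, 1, -2, 1, 2, 1; Σd² = 28
ρ = 1 − 6Σd² / [n(n²−1)] = 1 − 6×28 / (7×48) = 1 − 168/336 ≈ 0.500

0.500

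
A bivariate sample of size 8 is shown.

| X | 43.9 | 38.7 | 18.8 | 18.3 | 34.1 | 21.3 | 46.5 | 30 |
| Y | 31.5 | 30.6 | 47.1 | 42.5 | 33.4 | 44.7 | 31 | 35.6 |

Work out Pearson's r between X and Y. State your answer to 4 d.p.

n = 8, ΣX = 251.6, ΣY = 296.4, ΣX² = 8791.98, ΣY² = 11295.28, ΣXY = 8830.85
nΣXY − ΣXΣY = 70646.8 − 74574.24 = -3927.44
nΣX² − (ΣX)² = 70335.84 − 63302.56 = 7033.28; nΣY² − (ΣY)² = 90362.24 − 87852.96 = 2509.28
r = -3927.44 / √(7033.28 × 2509.28) = -3927.44 / 4201.0081 ≈ -0.9349

-0.9349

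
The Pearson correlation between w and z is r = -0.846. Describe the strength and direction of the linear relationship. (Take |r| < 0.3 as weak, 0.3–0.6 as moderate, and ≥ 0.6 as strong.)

r = -0.846 < 0 so the relationship is negative.
|r| = 0.846, which falls in the strong range.

strong negative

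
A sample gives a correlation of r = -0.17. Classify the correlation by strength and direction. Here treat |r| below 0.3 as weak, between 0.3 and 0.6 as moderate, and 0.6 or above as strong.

weak negative

r = -0.17 < 0 so the relationship is negative.
|r| = 0.17, which falls in the weak range.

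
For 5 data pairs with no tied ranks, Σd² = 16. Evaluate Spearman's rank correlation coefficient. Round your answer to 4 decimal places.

0.2000

ρ = 1 − 6Σd² / [n(n²−1)] = 1 − 6×16 / (5×24)
  = 1 − 96/120 = 1 − 0.80000 ≈ 0.2000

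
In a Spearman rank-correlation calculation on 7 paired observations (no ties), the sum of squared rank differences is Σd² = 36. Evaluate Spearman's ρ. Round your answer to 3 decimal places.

0.357

ρ = 1 − 6Σd² / [n(n²−1)] = 1 − 6×36 / (7×48)
  = 1 − 216/336 = 1 − 0.6429 ≈ 0.357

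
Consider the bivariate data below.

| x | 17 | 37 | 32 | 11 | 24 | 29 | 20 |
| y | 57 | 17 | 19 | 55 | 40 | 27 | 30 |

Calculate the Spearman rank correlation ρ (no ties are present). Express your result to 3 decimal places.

-0.929

Rank x: 2, 7, 6, 1, 4, 5, 3
Rank y: 7, 1, 2, 6, 5, 3, 4
d = rank(x) − rank(y): -5, 6, 4, -5, -1, 2, -1; Σd² = 108
ρ = 1 − 6Σd² / [n(n²−1)] = 1 − 6×108 / (7×48) = 1 − 648/336 ≈ -0.929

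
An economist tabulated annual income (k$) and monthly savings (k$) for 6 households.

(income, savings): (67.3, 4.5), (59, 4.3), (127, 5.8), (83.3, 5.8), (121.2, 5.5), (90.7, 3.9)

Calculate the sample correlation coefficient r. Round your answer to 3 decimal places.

0.626

n = 6, Σx = 548.5, Σy = 29.8, Σx² = 53994.11, Σy² = 151.48, Σxy = 2796.62
nΣxy − ΣxΣy = 16779.72 − 16345.3 = 434.42
nΣx² − (Σx)² = 323964.66 − 300852.25 = 23112.41; nΣy² − (Σy)² = 908.88 − 888.04 = 20.84
r = 434.42 / √(23112.41 × 20.84) = 434.42 / 694.0192 ≈ 0.626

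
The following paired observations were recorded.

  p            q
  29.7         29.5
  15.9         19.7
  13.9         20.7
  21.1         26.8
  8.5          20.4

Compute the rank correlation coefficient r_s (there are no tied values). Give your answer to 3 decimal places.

0.700

Rank p: 5, 3, 2, 4, 1
Rank q: 5, 1, 3, 4, 2
d = rank(p) − rank(q): 0, 2, -1, 0, -1; Σd² = 6
ρ = 1 − 6Σd² / [n(n²−1)] = 1 − 6×6 / (5×24) = 1 − 36/120 ≈ 0.700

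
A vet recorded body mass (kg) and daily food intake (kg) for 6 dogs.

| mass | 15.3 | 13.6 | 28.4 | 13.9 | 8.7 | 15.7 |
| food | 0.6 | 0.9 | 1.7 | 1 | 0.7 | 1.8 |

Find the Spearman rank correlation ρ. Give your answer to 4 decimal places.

0.6000

Rank mass: 4, 2, 6, 3, 1, 5
Rank food: 1, 3, 5, 4, 2, 6
d = rank(mass) − rank(food): 3, -1, 1, -1, -1, -1; Σd² = 14
ρ = 1 − 6Σd² / [n(n²−1)] = 1 − 6×14 / (6×35) = 1 − 84/210 ≈ 0.6000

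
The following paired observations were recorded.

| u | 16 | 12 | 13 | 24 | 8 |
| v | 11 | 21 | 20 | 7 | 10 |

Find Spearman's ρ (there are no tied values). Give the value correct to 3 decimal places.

Rank u: 4, 2, 3, 5, 1
Rank v: 3, 5, 4, 1, 2
d = rank(u) − rank(v): 1, -3, -1, 4, -1; Σd² = 28
ρ = 1 − 6Σd² / [n(n²−1)] = 1 − 6×28 / (5×24) = 1 − 168/120 ≈ -0.400

-0.400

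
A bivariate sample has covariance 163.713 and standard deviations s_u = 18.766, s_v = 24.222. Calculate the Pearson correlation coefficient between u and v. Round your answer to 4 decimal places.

r = Cov(u,v) / (s_u · s_v) = 163.713 / (18.766 × 24.222)
  = 163.713 / 454.5501 ≈ 0.3602

0.3602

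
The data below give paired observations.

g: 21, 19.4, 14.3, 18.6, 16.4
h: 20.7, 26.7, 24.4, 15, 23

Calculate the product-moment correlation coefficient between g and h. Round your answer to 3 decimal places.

-0.257

n = 5, Σg = 89.7, Σh = 109.8, Σg² = 1636.77, Σh² = 2490.74, Σgh = 1957.8
nΣgh − ΣgΣh = 9789 − 9849.06 = -60.06
nΣg² − (Σg)² = 8183.85 − 8046.09 = 137.76; nΣh² − (Σh)² = 12453.7 − 12056.04 = 397.66
r = -60.06 / √(137.76 × 397.66) = -60.06 / 234.0548 ≈ -0.257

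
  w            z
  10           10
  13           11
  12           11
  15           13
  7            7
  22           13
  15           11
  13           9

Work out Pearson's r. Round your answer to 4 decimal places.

n = 8, Σw = 107, Σz = 85, Σw² = 1565, Σz² = 931, Σwz = 1187
nΣwz − ΣwΣz = 9496 − 9095 = 401
nΣw² − (Σw)² = 12520 − 11449 = 1071; nΣz² − (Σz)² = 7448 − 7225 = 223
r = 401 / √(1071 × 223) = 401 / 488.7054 ≈ 0.8205

0.8205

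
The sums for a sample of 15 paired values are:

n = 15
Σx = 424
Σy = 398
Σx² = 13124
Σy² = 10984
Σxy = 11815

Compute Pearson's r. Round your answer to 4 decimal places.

0.8131

r = (nΣxy − ΣxΣy) / √[(nΣx² − (Σx)²)(nΣy² − (Σy)²)]
Numerator: 15×11815 − 424×398 = 8473
Denominator: √[(196860 − 179776)(164760 − 158404)] = √[17084 × 6356] = 10420.4560
r = 8473 / 10420.4560 ≈ 0.8131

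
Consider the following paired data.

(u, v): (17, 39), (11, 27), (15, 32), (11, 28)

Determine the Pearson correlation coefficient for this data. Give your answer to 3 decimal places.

0.959

n = 4, Σu = 54, Σv = 126, Σu² = 756, Σv² = 4058, Σuv = 1748
nΣuv − ΣuΣv = 6992 − 6804 = 188
nΣu² − (Σu)² = 3024 − 2916 = 108; nΣv² − (Σv)² = 16232 − 15876 = 356
r = 188 / √(108 × 356) = 188 / 196.0816 ≈ 0.959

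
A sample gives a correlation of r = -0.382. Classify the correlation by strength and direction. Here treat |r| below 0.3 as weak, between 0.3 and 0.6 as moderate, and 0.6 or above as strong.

r = -0.382 < 0 so the relationship is negative.
|r| = 0.382, which falls in the moderate range.

moderate negative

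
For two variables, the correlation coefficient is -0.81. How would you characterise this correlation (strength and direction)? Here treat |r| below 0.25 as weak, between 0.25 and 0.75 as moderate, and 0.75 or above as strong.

strong negative

r = -0.81 < 0 so the relationship is negative.
|r| = 0.81, which falls in the strong range.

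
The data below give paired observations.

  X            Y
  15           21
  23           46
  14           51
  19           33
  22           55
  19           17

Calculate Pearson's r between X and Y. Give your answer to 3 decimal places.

0.292

n = 6, ΣX = 112, ΣY = 223, ΣX² = 2156, ΣY² = 9561, ΣXY = 4247
nΣXY − ΣXΣY = 25482 − 24976 = 506
nΣX² − (ΣX)² = 12936 − 12544 = 392; nΣY² − (ΣY)² = 57366 − 49729 = 7637
r = 506 / √(392 × 7637) = 506 / 1730.2324 ≈ 0.292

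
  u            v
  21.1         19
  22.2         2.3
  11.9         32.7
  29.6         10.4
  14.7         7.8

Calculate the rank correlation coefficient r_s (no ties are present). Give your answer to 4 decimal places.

-0.5000

Rank u: 3, 4, 1, 5, 2
Rank v: 4, 1, 5, 3, 2
d = rank(u) − rank(v): -1, 3, -4, 2, 0; Σd² = 30
ρ = 1 − 6Σd² / [n(n²−1)] = 1 − 6×30 / (5×24) = 1 − 180/120 ≈ -0.5000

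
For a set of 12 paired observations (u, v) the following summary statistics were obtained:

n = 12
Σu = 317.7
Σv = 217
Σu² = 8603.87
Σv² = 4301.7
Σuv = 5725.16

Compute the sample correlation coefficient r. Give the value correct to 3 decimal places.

r = (nΣuv − ΣuΣv) / √[(nΣu² − (Σu)²)(nΣv² − (Σv)²)]
Numerator: 12×5725.16 − 317.7×217 = -238.98
Denominator: √[(103246.44 − 100933.29)(51620.4 − 47089)] = √[2313.15 × 4531.4] = 3237.5620
r = -238.98 / 3237.5620 ≈ -0.074

-0.074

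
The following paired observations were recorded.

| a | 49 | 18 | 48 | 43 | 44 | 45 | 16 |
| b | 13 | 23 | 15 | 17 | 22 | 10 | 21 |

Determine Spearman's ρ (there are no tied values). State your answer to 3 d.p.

Rank a: 7, 2, 6, 3, 4, 5, 1
Rank b: 2, 7, 3, 4, 6, 1, 5
d = rank(a) − rank(b): 5, -5, 3, -1, -2, 4, -4; Σd² = 96
ρ = 1 − 6Σd² / [n(n²−1)] = 1 − 6×96 / (7×48) = 1 − 576/336 ≈ -0.714

-0.714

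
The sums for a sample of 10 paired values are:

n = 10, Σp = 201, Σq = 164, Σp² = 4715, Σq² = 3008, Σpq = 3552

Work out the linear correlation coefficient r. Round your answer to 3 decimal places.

r = (nΣpq − ΣpΣq) / √[(nΣp² − (Σp)²)(nΣq² − (Σq)²)]
Numerator: 10×3552 − 201×164 = 2556
Denominator: √[(47150 − 40401)(30080 − 26896)] = √[6749 × 3184] = 4635.6031
r = 2556 / 4635.6031 ≈ 0.551

0.551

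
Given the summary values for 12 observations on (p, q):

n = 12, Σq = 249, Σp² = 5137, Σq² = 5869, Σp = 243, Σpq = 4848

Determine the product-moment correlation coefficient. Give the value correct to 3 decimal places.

-0.498

r = (nΣpq − ΣpΣq) / √[(nΣp² − (Σp)²)(nΣq² − (Σq)²)]
Numerator: 12×4848 − 243×249 = -2331
Denominator: √[(61644 − 59049)(70428 − 62001)] = √[2595 × 8427] = 4676.3303
r = -2331 / 4676.3303 ≈ -0.498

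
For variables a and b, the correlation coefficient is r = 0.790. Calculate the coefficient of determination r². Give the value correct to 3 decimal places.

0.624

r² = (0.790)² = 0.624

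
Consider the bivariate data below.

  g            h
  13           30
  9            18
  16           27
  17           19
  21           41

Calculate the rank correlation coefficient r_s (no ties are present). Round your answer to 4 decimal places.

0.6000

Rank g: 2, 1, 3, 4, 5
Rank h: 4, 1, 3, 2, 5
d = rank(g) − rank(h): -2, 0, 0, 2, 0; Σd² = 8
ρ = 1 − 6Σd² / [n(n²−1)] = 1 − 6×8 / (5×24) = 1 − 48/120 ≈ 0.6000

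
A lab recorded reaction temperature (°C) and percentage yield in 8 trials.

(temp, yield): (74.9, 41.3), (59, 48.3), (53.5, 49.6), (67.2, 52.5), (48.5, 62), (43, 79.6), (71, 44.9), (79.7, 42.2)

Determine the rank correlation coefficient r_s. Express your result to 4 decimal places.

Rank temp: 7, 4, 3, 5, 2, 1, 6, 8
Rank yield: 1, 4, 5, 6, 7, 8, 3, 2
d = rank(temp) − rank(yield): 6, 0, -2, -1, -5, -7, 3, 6; Σd² = 160
ρ = 1 − 6Σd² / [n(n²−1)] = 1 − 6×160 / (8×63) = 1 − 960/504 ≈ -0.9048

-0.9048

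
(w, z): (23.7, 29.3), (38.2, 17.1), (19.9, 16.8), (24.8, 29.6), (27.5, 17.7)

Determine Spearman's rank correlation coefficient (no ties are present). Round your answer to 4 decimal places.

0.1000

Rank w: 2, 5, 1, 3, 4
Rank z: 4, 2, 1, 5, 3
d = rank(w) − rank(z): -2, 3, 0, -2, 1; Σd² = 18
ρ = 1 − 6Σd² / [n(n²−1)] = 1 − 6×18 / (5×24) = 1 − 108/120 ≈ 0.1000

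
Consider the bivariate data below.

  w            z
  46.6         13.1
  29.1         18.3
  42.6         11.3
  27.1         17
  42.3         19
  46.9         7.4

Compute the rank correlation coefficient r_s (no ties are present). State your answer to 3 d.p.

Rank w: 5, 2, 4, 1, 3, 6
Rank z: 3, 5, 2, 4, 6, 1
d = rank(w) − rank(z): 2, -3, 2, -3, -3, 5; Σd² = 60
ρ = 1 − 6Σd² / [n(n²−1)] = 1 − 6×60 / (6×35) = 1 − 360/210 ≈ -0.714

-0.714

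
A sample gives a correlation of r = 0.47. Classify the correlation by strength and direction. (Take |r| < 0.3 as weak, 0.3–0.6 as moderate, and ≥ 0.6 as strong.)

r = 0.47 > 0 so the relationship is positive.
|r| = 0.47, which falls in the moderate range.

moderate positive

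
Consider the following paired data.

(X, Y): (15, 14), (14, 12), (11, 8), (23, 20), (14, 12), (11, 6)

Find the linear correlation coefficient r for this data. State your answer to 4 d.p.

0.9623

n = 6, ΣX = 88, ΣY = 72, ΣX² = 1388, ΣY² = 984, ΣXY = 1160
nΣXY − ΣXΣY = 6960 − 6336 = 624
nΣX² − (ΣX)² = 8328 − 7744 = 584; nΣY² − (ΣY)² = 5904 − 5184 = 720
r = 624 / √(584 × 720) = 624 / 648.4443 ≈ 0.9623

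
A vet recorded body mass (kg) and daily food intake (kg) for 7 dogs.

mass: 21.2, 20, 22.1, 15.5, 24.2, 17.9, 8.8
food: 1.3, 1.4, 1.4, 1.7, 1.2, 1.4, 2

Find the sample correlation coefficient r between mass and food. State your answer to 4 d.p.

-0.9664

n = 7, Σx = 129.7, Σy = 10.4, Σx² = 2561.59, Σy² = 15.9, Σxy = 184.55
nΣxy − ΣxΣy = 1291.85 − 1348.88 = -57.03
nΣx² − (Σx)² = 17931.13 − 16822.09 = 1109.04; nΣy² − (Σy)² = 111.3 − 108.16 = 3.14
r = -57.03 / √(1109.04 × 3.14) = -57.03 / 59.0117 ≈ -0.9664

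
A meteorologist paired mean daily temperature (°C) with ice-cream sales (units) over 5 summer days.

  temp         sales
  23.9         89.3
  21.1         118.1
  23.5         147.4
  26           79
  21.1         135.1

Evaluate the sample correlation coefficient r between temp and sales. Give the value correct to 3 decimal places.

-0.653

n = 5, Σx = 115.6, Σy = 568.9, Σx² = 2689.88, Σy² = 68141.87, Σxy = 12994.69
nΣxy − ΣxΣy = 64973.45 − 65764.84 = -791.39
nΣx² − (Σx)² = 13449.4 − 13363.36 = 86.04; nΣy² − (Σy)² = 340709.35 − 323647.21 = 17062.14
r = -791.39 / √(86.04 × 17062.14) = -791.39 / 1211.6214 ≈ -0.653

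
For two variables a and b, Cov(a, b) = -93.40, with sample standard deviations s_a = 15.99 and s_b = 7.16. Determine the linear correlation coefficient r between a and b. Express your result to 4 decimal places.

-0.8158

r = Cov(a,b) / (s_a · s_b) = -93.40 / (15.99 × 7.16)
  = -93.40 / 114.4884 ≈ -0.8158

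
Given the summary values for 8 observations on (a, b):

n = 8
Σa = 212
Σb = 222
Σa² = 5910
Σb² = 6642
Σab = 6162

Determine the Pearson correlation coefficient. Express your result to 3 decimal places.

0.744

r = (nΣab − ΣaΣb) / √[(nΣa² − (Σa)²)(nΣb² − (Σb)²)]
Numerator: 8×6162 − 212×222 = 2232
Denominator: √[(47280 − 44944)(53136 − 49284)] = √[2336 × 3852] = 2999.7120
r = 2232 / 2999.7120 ≈ 0.744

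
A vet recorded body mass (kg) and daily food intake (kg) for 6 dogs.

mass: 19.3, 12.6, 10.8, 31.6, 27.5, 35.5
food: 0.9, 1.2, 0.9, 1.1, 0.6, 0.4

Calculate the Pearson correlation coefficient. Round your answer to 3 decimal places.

n = 6, Σx = 137.3, Σy = 5.1, Σx² = 3662.95, Σy² = 4.79, Σxy = 107.67
nΣxy − ΣxΣy = 646.02 − 700.23 = -54.21
nΣx² − (Σx)² = 21977.7 − 18851.29 = 3126.41; nΣy² − (Σy)² = 28.74 − 26.01 = 2.73
r = -54.21 / √(3126.41 × 2.73) = -54.21 / 92.3856 ≈ -0.587

-0.587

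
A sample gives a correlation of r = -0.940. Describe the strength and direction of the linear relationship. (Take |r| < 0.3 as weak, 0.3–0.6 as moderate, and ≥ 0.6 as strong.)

r = -0.940 < 0 so the relationship is negative.
|r| = 0.940, which falls in the strong range.

strong negative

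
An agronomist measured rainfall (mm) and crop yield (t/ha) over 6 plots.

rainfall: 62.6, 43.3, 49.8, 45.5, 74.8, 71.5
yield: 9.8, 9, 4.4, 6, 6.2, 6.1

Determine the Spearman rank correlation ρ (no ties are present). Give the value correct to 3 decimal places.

Rank rainfall: 4, 1, 3, 2, 6, 5
Rank yield: 6, 5, 1, 2, 4, 3
d = rank(rainfall) − rank(yield): -2, -4, 2, 0, 2, 2; Σd² = 32
ρ = 1 − 6Σd² / [n(n²−1)] = 1 − 6×32 / (6×35) = 1 − 192/210 ≈ 0.086

0.086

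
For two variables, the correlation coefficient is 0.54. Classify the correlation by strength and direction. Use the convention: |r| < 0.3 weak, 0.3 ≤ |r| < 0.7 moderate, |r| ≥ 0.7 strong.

moderate positive

r = 0.54 > 0 so the relationship is positive.
|r| = 0.54, which falls in the moderate range.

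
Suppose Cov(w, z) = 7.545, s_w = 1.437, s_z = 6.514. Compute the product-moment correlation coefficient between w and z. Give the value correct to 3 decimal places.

r = Cov(w,z) / (s_w · s_z) = 7.545 / (1.437 × 6.514)
  = 7.545 / 9.3606 ≈ 0.806

0.806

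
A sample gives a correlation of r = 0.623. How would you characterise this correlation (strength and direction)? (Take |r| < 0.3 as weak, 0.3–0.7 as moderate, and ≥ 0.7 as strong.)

moderate positive

r = 0.623 > 0 so the relationship is positive.
|r| = 0.623, which falls in the moderate range.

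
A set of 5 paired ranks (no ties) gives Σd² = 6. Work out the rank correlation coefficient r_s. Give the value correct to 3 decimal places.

ρ = 1 − 6Σd² / [n(n²−1)] = 1 − 6×6 / (5×24)
  = 1 − 36/120 = 1 − 0.3000 ≈ 0.700

0.700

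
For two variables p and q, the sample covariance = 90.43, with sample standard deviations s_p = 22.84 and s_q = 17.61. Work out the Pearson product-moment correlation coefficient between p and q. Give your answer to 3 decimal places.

r = Cov(p,q) / (s_p · s_q) = 90.43 / (22.84 × 17.61)
  = 90.43 / 402.2124 ≈ 0.225

0.225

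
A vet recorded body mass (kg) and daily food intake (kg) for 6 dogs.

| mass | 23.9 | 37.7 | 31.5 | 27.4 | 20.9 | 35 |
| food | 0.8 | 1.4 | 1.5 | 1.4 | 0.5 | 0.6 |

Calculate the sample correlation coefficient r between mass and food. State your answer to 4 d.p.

0.4567

n = 6, Σx = 176.4, Σy = 6.2, Σx² = 5397.32, Σy² = 7.42, Σxy = 188.96
nΣxy − ΣxΣy = 1133.76 − 1093.68 = 40.08
nΣx² − (Σx)² = 32383.92 − 31116.96 = 1266.96; nΣy² − (Σy)² = 44.52 − 38.44 = 6.08
r = 40.08 / √(1266.96 × 6.08) = 40.08 / 87.7674 ≈ 0.4567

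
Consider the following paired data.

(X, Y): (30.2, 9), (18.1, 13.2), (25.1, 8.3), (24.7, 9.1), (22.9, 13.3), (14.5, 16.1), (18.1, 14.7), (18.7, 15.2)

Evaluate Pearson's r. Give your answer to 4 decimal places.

-0.8862

n = 8, ΣX = 172.3, ΣY = 98.9, ΣX² = 3891.71, ΣY² = 1290.17, ΣXY = 2032.15
nΣXY − ΣXΣY = 16257.2 − 17040.47 = -783.27
nΣX² − (ΣX)² = 31133.68 − 29687.29 = 1446.39; nΣY² − (ΣY)² = 10321.36 − 9781.21 = 540.15
r = -783.27 / √(1446.39 × 540.15) = -783.27 / 883.8934 ≈ -0.8862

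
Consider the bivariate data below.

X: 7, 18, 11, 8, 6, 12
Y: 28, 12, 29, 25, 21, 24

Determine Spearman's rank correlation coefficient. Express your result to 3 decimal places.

-0.257

Rank X: 2, 6, 4, 3, 1, 5
Rank Y: 5, 1, 6, 4, 2, 3
d = rank(X) − rank(Y): -3, 5, -2, -1, -1, 2; Σd² = 44
ρ = 1 − 6Σd² / [n(n²−1)] = 1 − 6×44 / (6×35) = 1 − 264/210 ≈ -0.257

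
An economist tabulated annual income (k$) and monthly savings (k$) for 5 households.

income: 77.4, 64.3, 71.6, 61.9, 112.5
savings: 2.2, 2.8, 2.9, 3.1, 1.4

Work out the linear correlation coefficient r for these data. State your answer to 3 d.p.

n = 5, Σx = 387.7, Σy = 12.4, Σx² = 31739.67, Σy² = 32.66, Σxy = 907.35
nΣxy − ΣxΣy = 4536.75 − 4807.48 = -270.73
nΣx² − (Σx)² = 158698.35 − 150311.29 = 8387.06; nΣy² − (Σy)² = 163.3 − 153.76 = 9.54
r = -270.73 / √(8387.06 × 9.54) = -270.73 / 282.8649 ≈ -0.957

-0.957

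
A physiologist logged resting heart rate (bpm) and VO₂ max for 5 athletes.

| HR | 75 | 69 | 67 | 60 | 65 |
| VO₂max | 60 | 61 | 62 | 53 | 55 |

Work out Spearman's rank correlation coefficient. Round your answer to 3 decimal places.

0.600

Rank HR: 5, 4, 3, 1, 2
Rank VO₂max: 3, 4, 5, 1, 2
d = rank(HR) − rank(VO₂max): 2, 0, -2, 0, 0; Σd² = 8
ρ = 1 − 6Σd² / [n(n²−1)] = 1 − 6×8 / (5×24) = 1 − 48/120 ≈ 0.600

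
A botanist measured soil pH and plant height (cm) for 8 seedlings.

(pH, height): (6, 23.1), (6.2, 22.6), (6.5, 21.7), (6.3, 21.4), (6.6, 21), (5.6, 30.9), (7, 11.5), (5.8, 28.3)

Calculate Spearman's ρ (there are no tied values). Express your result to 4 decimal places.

Rank pH: 3, 4, 6, 5, 7, 1, 8, 2
Rank height: 6, 5, 4, 3, 2, 8, 1, 7
d = rank(pH) − rank(height): -3, -1, 2, 2, 5, -7, 7, -5; Σd² = 166
ρ = 1 − 6Σd² / [n(n²−1)] = 1 − 6×166 / (8×63) = 1 − 996/504 ≈ -0.9762

-0.9762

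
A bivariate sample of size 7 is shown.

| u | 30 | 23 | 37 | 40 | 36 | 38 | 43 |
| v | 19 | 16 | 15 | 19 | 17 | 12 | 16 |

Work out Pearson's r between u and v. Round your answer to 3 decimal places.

n = 7, Σu = 247, Σv = 114, Σu² = 8987, Σv² = 1892, Σuv = 4009
nΣuv − ΣuΣv = 28063 − 28158 = -95
nΣu² − (Σu)² = 62909 − 61009 = 1900; nΣv² − (Σv)² = 13244 − 12996 = 248
r = -95 / √(1900 × 248) = -95 / 686.4401 ≈ -0.138

-0.138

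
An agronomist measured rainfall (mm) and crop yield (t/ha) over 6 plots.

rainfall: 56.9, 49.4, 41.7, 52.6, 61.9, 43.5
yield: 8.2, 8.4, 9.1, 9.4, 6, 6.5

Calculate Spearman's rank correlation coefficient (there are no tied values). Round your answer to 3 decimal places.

-0.429

Rank rainfall: 5, 3, 1, 4, 6, 2
Rank yield: 3, 4, 5, 6, 1, 2
d = rank(rainfall) − rank(yield): 2, -1, -4, -2, 5, 0; Σd² = 50
ρ = 1 − 6Σd² / [n(n²−1)] = 1 − 6×50 / (6×35) = 1 − 300/210 ≈ -0.429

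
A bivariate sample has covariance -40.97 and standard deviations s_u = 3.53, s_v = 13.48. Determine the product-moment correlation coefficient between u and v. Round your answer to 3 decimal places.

r = Cov(u,v) / (s_u · s_v) = -40.97 / (3.53 × 13.48)
  = -40.97 / 47.5844 ≈ -0.861

-0.861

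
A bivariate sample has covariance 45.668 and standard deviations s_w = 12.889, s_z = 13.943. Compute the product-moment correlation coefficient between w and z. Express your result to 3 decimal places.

0.254

r = Cov(w,z) / (s_w · s_z) = 45.668 / (12.889 × 13.943)
  = 45.668 / 179.7113 ≈ 0.254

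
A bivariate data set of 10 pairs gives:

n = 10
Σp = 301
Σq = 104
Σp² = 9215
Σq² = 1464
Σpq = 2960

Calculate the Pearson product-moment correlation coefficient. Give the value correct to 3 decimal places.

-0.700

r = (nΣpq − ΣpΣq) / √[(nΣp² − (Σp)²)(nΣq² − (Σq)²)]
Numerator: 10×2960 − 301×104 = -1704
Denominator: √[(92150 − 90601)(14640 − 10816)] = √[1549 × 3824] = 2433.7987
r = -1704 / 2433.7987 ≈ -0.700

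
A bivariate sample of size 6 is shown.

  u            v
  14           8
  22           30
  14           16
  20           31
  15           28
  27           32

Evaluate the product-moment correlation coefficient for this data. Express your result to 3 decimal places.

0.744

n = 6, Σu = 112, Σv = 145, Σu² = 2230, Σv² = 3989, Σuv = 2900
nΣuv − ΣuΣv = 17400 − 16240 = 1160
nΣu² − (Σu)² = 13380 − 12544 = 836; nΣv² − (Σv)² = 23934 − 21025 = 2909
r = 1160 / √(836 × 2909) = 1160 / 1559.4627 ≈ 0.744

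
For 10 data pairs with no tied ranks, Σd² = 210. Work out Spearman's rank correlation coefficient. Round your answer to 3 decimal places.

ρ = 1 − 6Σd² / [n(n²−1)] = 1 − 6×210 / (10×99)
  = 1 − 1260/990 = 1 − 1.2727 ≈ -0.273

-0.273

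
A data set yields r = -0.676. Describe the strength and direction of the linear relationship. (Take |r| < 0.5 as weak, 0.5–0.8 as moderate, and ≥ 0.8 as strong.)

moderate negative

r = -0.676 < 0 so the relationship is negative.
|r| = 0.676, which falls in the moderate range.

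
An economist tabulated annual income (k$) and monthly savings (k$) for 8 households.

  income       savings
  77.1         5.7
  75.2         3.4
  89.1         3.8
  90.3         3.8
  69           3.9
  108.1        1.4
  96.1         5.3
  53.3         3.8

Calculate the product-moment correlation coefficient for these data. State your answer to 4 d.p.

n = 8, Σx = 658.2, Σy = 31.1, Σx² = 56215.06, Σy² = 132.63, Σxy = 2509.18
nΣxy − ΣxΣy = 20073.44 − 20470.02 = -396.58
nΣx² − (Σx)² = 449720.48 − 433227.24 = 16493.24; nΣy² − (Σy)² = 1061.04 − 967.21 = 93.83
r = -396.58 / √(16493.24 × 93.83) = -396.58 / 1244.0099 ≈ -0.3188

-0.3188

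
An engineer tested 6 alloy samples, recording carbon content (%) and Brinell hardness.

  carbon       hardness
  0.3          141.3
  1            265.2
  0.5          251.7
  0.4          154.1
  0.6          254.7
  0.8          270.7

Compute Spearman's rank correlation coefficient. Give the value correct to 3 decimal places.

0.943

Rank carbon: 1, 6, 3, 2, 4, 5
Rank hardness: 1, 5, 3, 2, 4, 6
d = rank(carbon) − rank(hardness): 0, 1, 0, 0, 0, -1; Σd² = 2
ρ = 1 − 6Σd² / [n(n²−1)] = 1 − 6×2 / (6×35) = 1 − 12/210 ≈ 0.943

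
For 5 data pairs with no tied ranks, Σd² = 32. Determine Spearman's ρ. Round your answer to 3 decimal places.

ρ = 1 − 6Σd² / [n(n²−1)] = 1 − 6×32 / (5×24)
  = 1 − 192/120 = 1 − 1.6000 ≈ -0.600

-0.600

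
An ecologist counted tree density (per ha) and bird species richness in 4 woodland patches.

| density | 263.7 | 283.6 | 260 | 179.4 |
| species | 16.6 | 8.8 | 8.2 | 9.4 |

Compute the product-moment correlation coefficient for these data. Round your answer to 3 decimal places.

n = 4, Σx = 986.7, Σy = 43, Σx² = 249751.01, Σy² = 508.6, Σxy = 10691.46
nΣxy − ΣxΣy = 42765.84 − 42428.1 = 337.74
nΣx² − (Σx)² = 999004.04 − 973576.89 = 25427.15; nΣy² − (Σy)² = 2034.4 − 1849 = 185.4
r = 337.74 / √(25427.15 × 185.4) = 337.74 / 2171.2194 ≈ 0.156

0.156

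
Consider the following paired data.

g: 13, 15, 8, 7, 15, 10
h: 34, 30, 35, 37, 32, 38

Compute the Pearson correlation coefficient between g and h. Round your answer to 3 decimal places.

-0.828

n = 6, Σg = 68, Σh = 206, Σg² = 832, Σh² = 7118, Σgh = 2291
nΣgh − ΣgΣh = 13746 − 14008 = -262
nΣg² − (Σg)² = 4992 − 4624 = 368; nΣh² − (Σh)² = 42708 − 42436 = 272
r = -262 / √(368 × 272) = -262 / 316.3795 ≈ -0.828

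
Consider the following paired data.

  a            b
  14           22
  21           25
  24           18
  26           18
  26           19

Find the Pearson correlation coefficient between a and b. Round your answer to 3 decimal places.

-0.611

n = 5, Σa = 111, Σb = 102, Σa² = 2565, Σb² = 2118, Σab = 2227
nΣab − ΣaΣb = 11135 − 11322 = -187
nΣa² − (Σa)² = 12825 − 12321 = 504; nΣb² − (Σb)² = 10590 − 10404 = 186
r = -187 / √(504 × 186) = -187 / 306.1764 ≈ -0.611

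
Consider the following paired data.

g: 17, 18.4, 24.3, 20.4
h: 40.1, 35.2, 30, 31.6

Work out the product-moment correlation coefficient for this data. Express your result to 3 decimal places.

-0.900

n = 4, Σg = 80.1, Σh = 136.9, Σg² = 1634.21, Σh² = 4745.61, Σgh = 2703.02
nΣgh − ΣgΣh = 10812.08 − 10965.69 = -153.61
nΣg² − (Σg)² = 6536.84 − 6416.01 = 120.83; nΣh² − (Σh)² = 18982.44 − 18741.61 = 240.83
r = -153.61 / √(120.83 × 240.83) = -153.61 / 170.5857 ≈ -0.900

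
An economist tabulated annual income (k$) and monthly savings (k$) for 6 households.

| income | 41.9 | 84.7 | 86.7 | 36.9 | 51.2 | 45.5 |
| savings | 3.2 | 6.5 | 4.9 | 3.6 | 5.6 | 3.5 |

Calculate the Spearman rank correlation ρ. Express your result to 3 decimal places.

Rank income: 2, 5, 6, 1, 4, 3
Rank savings: 1, 6, 4, 3, 5, 2
d = rank(income) − rank(savings): 1, -1, 2, -2, -1, 1; Σd² = 12
ρ = 1 − 6Σd² / [n(n²−1)] = 1 − 6×12 / (6×35) = 1 − 72/210 ≈ 0.657

0.657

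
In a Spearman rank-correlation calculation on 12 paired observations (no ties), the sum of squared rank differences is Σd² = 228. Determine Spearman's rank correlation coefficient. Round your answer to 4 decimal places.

0.2028

ρ = 1 − 6Σd² / [n(n²−1)] = 1 − 6×228 / (12×143)
  = 1 − 1368/1716 = 1 − 0.79720 ≈ 0.2028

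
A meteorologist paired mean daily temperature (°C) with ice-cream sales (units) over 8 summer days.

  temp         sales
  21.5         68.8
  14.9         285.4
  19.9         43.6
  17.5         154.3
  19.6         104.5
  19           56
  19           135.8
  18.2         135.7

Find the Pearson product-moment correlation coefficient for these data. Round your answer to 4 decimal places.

n = 8, Σx = 149.6, Σy = 984.1, Σx² = 2823.92, Σy² = 162808.43, Σxy = 17461.69
nΣxy − ΣxΣy = 139693.52 − 147221.36 = -7527.84
nΣx² − (Σx)² = 22591.36 − 22380.16 = 211.2; nΣy² − (Σy)² = 1302467.44 − 968452.81 = 334014.63
r = -7527.84 / √(211.2 × 334014.63) = -7527.84 / 8399.0410 ≈ -0.8963

-0.8963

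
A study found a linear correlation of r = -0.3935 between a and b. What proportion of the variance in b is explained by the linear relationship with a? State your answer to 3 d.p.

0.155

r² = (-0.3935)² = 0.155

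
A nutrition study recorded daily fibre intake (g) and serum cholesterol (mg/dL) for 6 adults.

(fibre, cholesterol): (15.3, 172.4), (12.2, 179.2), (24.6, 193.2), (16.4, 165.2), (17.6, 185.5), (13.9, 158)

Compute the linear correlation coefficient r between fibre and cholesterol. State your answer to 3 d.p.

0.670

n = 6, Σx = 100, Σy = 1053.5, Σx² = 1760.02, Σy² = 185825.93, Σxy = 17746.96
nΣxy − ΣxΣy = 106481.76 − 105350 = 1131.76
nΣx² − (Σx)² = 10560.12 − 10000 = 560.12; nΣy² − (Σy)² = 1114955.58 − 1109862.25 = 5093.33
r = 1131.76 / √(560.12 × 5093.33) = 1131.76 / 1689.0459 ≈ 0.670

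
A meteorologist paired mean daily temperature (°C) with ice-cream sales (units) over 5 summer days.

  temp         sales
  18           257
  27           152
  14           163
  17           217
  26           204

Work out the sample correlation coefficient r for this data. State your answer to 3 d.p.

-0.257

n = 5, Σx = 102, Σy = 993, Σx² = 2214, Σy² = 204427, Σxy = 20005
nΣxy − ΣxΣy = 100025 − 101286 = -1261
nΣx² − (Σx)² = 11070 − 10404 = 666; nΣy² − (Σy)² = 1022135 − 986049 = 36086
r = -1261 / √(666 × 36086) = -1261 / 4902.3745 ≈ -0.257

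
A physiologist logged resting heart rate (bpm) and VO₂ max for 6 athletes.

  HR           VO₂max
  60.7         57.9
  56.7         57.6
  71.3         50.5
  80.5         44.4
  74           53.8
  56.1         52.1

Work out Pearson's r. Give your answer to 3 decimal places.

n = 6, Σx = 399.3, Σy = 316.3, Σx² = 27086.53, Σy² = 16800.63, Σxy = 20859.31
nΣxy − ΣxΣy = 125155.86 − 126298.59 = -1142.73
nΣx² − (Σx)² = 162519.18 − 159440.49 = 3078.69; nΣy² − (Σy)² = 100803.78 − 100045.69 = 758.09
r = -1142.73 / √(3078.69 × 758.09) = -1142.73 / 1527.7186 ≈ -0.748

-0.748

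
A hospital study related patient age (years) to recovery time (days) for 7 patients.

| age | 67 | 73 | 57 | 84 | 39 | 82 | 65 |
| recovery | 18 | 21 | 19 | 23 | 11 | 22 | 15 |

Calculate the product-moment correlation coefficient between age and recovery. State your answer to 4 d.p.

0.9044

n = 7, Σx = 467, Σy = 129, Σx² = 32593, Σy² = 2485, Σxy = 8962
nΣxy − ΣxΣy = 62734 − 60243 = 2491
nΣx² − (Σx)² = 228151 − 218089 = 10062; nΣy² − (Σy)² = 17395 − 16641 = 754
r = 2491 / √(10062 × 754) = 2491 / 2754.4052 ≈ 0.9044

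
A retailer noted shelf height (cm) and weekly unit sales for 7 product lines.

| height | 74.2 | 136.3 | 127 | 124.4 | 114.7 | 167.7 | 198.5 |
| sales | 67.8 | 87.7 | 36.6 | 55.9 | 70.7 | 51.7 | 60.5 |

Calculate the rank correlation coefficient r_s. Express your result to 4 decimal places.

-0.2500

Rank height: 1, 5, 4, 3, 2, 6, 7
Rank sales: 5, 7, 1, 3, 6, 2, 4
d = rank(height) − rank(sales): -4, -2, 3, 0, -4, 4, 3; Σd² = 70
ρ = 1 − 6Σd² / [n(n²−1)] = 1 − 6×70 / (7×48) = 1 − 420/336 ≈ -0.2500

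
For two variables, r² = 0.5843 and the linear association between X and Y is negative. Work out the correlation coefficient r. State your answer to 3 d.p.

-0.764

|r| = √0.5843 = 0.764
The association is negative, so r = −0.764.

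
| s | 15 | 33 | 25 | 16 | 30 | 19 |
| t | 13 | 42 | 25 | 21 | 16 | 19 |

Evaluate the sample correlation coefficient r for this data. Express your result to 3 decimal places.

0.658

n = 6, Σs = 138, Σt = 136, Σs² = 3456, Σt² = 3616, Σst = 3383
nΣst − ΣsΣt = 20298 − 18768 = 1530
nΣs² − (Σs)² = 20736 − 19044 = 1692; nΣt² − (Σt)² = 21696 − 18496 = 3200
r = 1530 / √(1692 × 3200) = 1530 / 2326.8863 ≈ 0.658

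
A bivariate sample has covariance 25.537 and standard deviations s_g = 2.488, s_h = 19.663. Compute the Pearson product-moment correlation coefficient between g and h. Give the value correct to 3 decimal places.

0.522

r = Cov(g,h) / (s_g · s_h) = 25.537 / (2.488 × 19.663)
  = 25.537 / 48.9215 ≈ 0.522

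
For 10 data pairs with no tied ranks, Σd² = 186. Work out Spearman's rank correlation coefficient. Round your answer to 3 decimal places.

-0.127

ρ = 1 − 6Σd² / [n(n²−1)] = 1 − 6×186 / (10×99)
  = 1 − 1116/990 = 1 − 1.1273 ≈ -0.127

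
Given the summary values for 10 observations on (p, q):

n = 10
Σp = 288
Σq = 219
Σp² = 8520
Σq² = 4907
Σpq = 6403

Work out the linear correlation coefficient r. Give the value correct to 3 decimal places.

0.606

r = (nΣpq − ΣpΣq) / √[(nΣp² − (Σp)²)(nΣq² − (Σq)²)]
Numerator: 10×6403 − 288×219 = 958
Denominator: √[(85200 − 82944)(49070 − 47961)] = √[2256 × 1109] = 1581.7408
r = 958 / 1581.7408 ≈ 0.606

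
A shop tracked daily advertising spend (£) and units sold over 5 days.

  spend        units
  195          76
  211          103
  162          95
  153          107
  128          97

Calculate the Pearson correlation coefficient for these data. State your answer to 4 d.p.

n = 5, Σx = 849, Σy = 478, Σx² = 148583, Σy² = 46268, Σxy = 80730
nΣxy − ΣxΣy = 403650 − 405822 = -2172
nΣx² − (Σx)² = 742915 − 720801 = 22114; nΣy² − (Σy)² = 231340 − 228484 = 2856
r = -2172 / √(22114 × 2856) = -2172 / 7947.1746 ≈ -0.2733

-0.2733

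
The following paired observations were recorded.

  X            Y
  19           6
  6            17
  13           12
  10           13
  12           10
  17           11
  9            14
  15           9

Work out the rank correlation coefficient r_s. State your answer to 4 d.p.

Rank X: 8, 1, 5, 3, 4, 7, 2, 6
Rank Y: 1, 8, 5, 6, 3, 4, 7, 2
d = rank(X) − rank(Y): 7, -7, 0, -3, 1, 3, -5, 4; Σd² = 158
ρ = 1 − 6Σd² / [n(n²−1)] = 1 − 6×158 / (8×63) = 1 − 948/504 ≈ -0.8810

-0.8810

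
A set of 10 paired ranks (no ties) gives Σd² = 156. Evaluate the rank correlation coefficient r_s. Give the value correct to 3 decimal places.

0.055

ρ = 1 − 6Σd² / [n(n²−1)] = 1 − 6×156 / (10×99)
  = 1 − 936/990 = 1 − 0.9455 ≈ 0.055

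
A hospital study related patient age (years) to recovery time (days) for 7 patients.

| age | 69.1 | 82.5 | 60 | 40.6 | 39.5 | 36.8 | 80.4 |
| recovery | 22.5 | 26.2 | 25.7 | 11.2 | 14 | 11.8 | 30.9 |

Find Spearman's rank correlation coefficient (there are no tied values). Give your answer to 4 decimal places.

Rank age: 5, 7, 4, 3, 2, 1, 6
Rank recovery: 4, 6, 5, 1, 3, 2, 7
d = rank(age) − rank(recovery): 1, 1, -1, 2, -1, -1, -1; Σd² = 10
ρ = 1 − 6Σd² / [n(n²−1)] = 1 − 6×10 / (7×48) = 1 − 60/336 ≈ 0.8214

0.8214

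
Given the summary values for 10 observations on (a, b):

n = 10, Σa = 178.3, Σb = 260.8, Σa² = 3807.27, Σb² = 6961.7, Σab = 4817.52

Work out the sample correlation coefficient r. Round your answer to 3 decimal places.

0.528

r = (nΣab − ΣaΣb) / √[(nΣa² − (Σa)²)(nΣb² − (Σb)²)]
Numerator: 10×4817.52 − 178.3×260.8 = 1674.56
Denominator: √[(38072.7 − 31790.89)(69617 − 68016.64)] = √[6281.81 × 1600.36] = 3170.6715
r = 1674.56 / 3170.6715 ≈ 0.528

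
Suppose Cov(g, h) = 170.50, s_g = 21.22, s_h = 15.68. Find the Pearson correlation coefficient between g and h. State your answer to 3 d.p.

0.512

r = Cov(g,h) / (s_g · s_h) = 170.50 / (21.22 × 15.68)
  = 170.50 / 332.7296 ≈ 0.512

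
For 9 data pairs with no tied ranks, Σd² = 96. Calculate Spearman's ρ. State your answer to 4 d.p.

ρ = 1 − 6Σd² / [n(n²−1)] = 1 − 6×96 / (9×80)
  = 1 − 576/720 = 1 − 0.80000 ≈ 0.2000

0.2000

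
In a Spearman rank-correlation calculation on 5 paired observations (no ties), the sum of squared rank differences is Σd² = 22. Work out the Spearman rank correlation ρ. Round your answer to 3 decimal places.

-0.100

ρ = 1 − 6Σd² / [n(n²−1)] = 1 − 6×22 / (5×24)
  = 1 − 132/120 = 1 − 1.1000 ≈ -0.100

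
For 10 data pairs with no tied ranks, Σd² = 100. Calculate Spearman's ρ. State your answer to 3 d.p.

0.394

ρ = 1 − 6Σd² / [n(n²−1)] = 1 − 6×100 / (10×99)
  = 1 − 600/990 = 1 − 0.6061 ≈ 0.394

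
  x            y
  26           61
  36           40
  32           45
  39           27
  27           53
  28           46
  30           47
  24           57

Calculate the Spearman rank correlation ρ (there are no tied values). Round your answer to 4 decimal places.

Rank x: 2, 7, 6, 8, 3, 4, 5, 1
Rank y: 8, 2, 3, 1, 6, 4, 5, 7
d = rank(x) − rank(y): -6, 5, 3, 7, -3, 0, 0, -6; Σd² = 164
ρ = 1 − 6Σd² / [n(n²−1)] = 1 − 6×164 / (8×63) = 1 − 984/504 ≈ -0.9524

-0.9524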